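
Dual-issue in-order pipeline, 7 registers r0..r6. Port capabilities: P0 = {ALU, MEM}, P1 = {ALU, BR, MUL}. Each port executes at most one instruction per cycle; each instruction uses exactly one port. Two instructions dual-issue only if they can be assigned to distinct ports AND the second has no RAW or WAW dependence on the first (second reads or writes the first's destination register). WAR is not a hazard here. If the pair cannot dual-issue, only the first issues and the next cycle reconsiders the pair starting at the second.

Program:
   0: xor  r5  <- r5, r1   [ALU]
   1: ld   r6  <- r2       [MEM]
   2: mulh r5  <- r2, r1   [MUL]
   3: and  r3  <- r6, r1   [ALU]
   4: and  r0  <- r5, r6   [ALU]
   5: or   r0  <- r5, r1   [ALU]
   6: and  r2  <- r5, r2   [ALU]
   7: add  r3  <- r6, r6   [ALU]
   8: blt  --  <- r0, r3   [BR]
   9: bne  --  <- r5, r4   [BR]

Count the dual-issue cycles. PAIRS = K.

t=0 i0,i1:xor ld ; dual
t=1 i2,i3:mulh and ; dual
t=2 i4:and ; WAW r0
t=3 i5,i6:or and ; dual
t=4 i7:add ; RAW r3
t=5 i8:blt ; no-port BR/BR
t=6 i9:bne ; tail

PAIRS = 3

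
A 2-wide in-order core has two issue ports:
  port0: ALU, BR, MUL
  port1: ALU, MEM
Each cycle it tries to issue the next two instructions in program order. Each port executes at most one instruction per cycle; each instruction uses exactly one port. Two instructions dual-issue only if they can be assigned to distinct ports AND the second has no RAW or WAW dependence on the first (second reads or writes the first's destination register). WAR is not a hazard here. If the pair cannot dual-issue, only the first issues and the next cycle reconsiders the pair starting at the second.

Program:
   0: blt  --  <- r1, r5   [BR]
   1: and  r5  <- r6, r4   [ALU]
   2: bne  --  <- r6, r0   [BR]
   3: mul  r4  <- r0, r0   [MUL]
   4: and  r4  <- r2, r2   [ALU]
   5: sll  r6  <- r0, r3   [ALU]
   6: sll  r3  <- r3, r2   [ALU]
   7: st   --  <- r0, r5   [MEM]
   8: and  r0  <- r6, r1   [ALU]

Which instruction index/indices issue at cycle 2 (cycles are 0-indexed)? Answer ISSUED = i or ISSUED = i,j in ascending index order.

  cy0 -> i0,i1 (blt and) dual
  cy1 -> i2 (bne) no-port BR/MUL
  cy2 -> i3 (mul) WAW r4
  cy3 -> i4,i5 (and sll) dual
  cy4 -> i6,i7 (sll st) dual
  cy5 -> i8 (and) tail

ISSUED = 3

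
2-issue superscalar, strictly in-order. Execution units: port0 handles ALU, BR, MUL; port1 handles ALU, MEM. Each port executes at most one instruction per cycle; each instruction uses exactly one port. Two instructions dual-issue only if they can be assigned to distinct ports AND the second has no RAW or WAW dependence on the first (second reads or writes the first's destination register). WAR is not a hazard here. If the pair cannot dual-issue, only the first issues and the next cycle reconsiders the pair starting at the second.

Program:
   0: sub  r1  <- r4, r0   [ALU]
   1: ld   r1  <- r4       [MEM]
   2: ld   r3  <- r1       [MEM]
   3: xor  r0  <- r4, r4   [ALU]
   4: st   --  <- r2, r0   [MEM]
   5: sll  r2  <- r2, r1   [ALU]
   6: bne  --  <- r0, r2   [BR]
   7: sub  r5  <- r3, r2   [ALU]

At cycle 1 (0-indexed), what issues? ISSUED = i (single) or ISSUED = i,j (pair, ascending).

ISSUED = 1

  cy0 -> i0 (sub.ALU) WAW r1
  cy1 -> i1 (ld.MEM) no-port MEM/MEM
  cy2 -> i2&i3 (ld.MEM xor.ALU) pair
  cy3 -> i4&i5 (st.MEM sll.ALU) pair
  cy4 -> i6&i7 (bne.BR sub.ALU) pair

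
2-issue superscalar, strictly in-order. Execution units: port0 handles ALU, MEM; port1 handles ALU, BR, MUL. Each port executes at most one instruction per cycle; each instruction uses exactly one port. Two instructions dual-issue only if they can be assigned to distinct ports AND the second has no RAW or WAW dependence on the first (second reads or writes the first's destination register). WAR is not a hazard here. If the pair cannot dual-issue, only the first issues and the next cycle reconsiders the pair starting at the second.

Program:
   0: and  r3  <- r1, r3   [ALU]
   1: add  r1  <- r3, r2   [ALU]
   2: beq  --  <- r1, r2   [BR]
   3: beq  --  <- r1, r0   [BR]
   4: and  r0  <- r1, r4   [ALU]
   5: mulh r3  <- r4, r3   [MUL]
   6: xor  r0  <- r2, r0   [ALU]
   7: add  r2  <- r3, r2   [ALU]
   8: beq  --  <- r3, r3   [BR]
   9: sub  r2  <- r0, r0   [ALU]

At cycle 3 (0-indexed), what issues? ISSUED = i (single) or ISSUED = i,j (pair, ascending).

ISSUED = 3,4

  cy0 -> i0 (and.ALU) RAW r3
  cy1 -> i1 (add.ALU) RAW r1
  cy2 -> i2 (beq.BR) no-port BR/BR
  cy3 -> i3&i4 (beq.BR and.ALU) dual
  cy4 -> i5&i6 (mulh.MUL xor.ALU) dual
  cy5 -> i7&i8 (add.ALU beq.BR) dual
  cy6 -> i9 (sub.ALU) tail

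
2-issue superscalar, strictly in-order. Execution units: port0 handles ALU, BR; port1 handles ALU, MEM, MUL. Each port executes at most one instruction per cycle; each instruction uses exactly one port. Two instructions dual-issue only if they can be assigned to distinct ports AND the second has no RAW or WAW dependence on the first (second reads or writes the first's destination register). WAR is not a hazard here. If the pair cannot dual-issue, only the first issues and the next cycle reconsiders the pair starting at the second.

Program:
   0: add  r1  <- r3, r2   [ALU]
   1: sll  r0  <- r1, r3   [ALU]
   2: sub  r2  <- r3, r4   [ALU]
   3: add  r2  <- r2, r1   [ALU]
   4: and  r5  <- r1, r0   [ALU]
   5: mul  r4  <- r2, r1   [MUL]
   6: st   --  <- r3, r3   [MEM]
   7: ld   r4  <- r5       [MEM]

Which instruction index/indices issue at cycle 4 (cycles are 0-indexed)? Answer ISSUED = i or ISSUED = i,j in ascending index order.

ISSUED = 6

c0: i0 add.ALU  RAW r1
c1: i1/i2 sll.ALU sub.ALU  2-wide
c2: i3/i4 add.ALU and.ALU  2-wide
c3: i5 mul.MUL  no-port MUL/MEM
c4: i6 st.MEM  no-port MEM/MEM
c5: i7 ld.MEM  tail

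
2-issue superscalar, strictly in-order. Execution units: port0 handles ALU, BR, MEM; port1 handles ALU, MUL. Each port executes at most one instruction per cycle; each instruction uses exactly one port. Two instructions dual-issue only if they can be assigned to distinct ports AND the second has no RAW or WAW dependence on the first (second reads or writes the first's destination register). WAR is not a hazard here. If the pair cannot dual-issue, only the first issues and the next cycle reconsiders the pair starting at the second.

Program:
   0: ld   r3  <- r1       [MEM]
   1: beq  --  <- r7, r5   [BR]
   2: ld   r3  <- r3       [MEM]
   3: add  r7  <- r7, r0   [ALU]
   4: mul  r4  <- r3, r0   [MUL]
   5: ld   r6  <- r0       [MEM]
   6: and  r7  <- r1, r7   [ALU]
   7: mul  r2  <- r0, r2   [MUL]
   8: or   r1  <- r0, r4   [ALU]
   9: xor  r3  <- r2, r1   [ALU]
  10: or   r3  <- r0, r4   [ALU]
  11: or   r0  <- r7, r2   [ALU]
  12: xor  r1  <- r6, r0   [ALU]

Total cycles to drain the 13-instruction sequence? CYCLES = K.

CYCLES = 9

c0: i0 ld  no-port MEM/BR
c1: i1 beq  no-port BR/MEM
c2: i2,i3 ld/add  pair
c3: i4,i5 mul/ld  pair
c4: i6,i7 and/mul  pair
c5: i8 or  RAW r1
c6: i9 xor  WAW r3
c7: i10,i11 or/or  pair
c8: i12 xor  tail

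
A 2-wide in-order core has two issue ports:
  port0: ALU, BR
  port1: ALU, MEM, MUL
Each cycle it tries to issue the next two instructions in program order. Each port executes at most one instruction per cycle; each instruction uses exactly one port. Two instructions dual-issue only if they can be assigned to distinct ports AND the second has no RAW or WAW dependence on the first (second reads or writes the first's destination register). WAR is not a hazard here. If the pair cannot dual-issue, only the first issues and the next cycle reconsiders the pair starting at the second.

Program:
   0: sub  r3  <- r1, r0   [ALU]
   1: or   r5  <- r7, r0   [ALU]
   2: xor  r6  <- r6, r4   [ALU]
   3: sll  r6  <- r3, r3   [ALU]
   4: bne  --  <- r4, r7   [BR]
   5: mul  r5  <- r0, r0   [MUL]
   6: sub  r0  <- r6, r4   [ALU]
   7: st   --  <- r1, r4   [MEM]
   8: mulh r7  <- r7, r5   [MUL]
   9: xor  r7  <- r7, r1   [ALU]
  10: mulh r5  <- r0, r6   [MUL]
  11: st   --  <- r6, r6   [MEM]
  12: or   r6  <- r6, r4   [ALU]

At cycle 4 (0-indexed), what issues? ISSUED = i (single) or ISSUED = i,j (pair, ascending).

#0 head=0: sub.ALU+or.ALU i0/i1 2-wide
#1 head=2: xor.ALU i2 WAW r6
#2 head=3: sll.ALU+bne.BR i3/i4 2-wide
#3 head=5: mul.MUL+sub.ALU i5/i6 2-wide
#4 head=7: st.MEM i7 no-port MEM/MUL
#5 head=8: mulh.MUL i8 RAW+WAW r7
#6 head=9: xor.ALU+mulh.MUL i9/i10 2-wide
#7 head=11: st.MEM+or.ALU i11/i12 2-wide

ISSUED = 7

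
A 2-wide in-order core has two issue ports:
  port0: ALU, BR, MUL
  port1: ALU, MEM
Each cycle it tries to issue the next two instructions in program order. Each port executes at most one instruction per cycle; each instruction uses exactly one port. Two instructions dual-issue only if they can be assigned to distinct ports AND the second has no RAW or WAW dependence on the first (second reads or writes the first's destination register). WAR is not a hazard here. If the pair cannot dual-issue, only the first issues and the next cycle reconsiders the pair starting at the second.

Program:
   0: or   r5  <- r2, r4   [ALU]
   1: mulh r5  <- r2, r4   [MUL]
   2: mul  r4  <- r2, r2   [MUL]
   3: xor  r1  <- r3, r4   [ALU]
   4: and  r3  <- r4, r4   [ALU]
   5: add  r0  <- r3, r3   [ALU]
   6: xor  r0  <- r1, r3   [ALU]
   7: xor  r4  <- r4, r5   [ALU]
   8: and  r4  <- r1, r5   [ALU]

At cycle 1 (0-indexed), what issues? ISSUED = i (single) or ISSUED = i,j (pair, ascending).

t=0 i0:or.ALU ; WAW r5
t=1 i1:mulh.MUL ; no-port MUL/MUL
t=2 i2:mul.MUL ; RAW r4
t=3 i3&i4:xor.ALU;and.ALU ; 2-wide
t=4 i5:add.ALU ; WAW r0
t=5 i6&i7:xor.ALU;xor.ALU ; 2-wide
t=6 i8:and.ALU ; tail

ISSUED = 1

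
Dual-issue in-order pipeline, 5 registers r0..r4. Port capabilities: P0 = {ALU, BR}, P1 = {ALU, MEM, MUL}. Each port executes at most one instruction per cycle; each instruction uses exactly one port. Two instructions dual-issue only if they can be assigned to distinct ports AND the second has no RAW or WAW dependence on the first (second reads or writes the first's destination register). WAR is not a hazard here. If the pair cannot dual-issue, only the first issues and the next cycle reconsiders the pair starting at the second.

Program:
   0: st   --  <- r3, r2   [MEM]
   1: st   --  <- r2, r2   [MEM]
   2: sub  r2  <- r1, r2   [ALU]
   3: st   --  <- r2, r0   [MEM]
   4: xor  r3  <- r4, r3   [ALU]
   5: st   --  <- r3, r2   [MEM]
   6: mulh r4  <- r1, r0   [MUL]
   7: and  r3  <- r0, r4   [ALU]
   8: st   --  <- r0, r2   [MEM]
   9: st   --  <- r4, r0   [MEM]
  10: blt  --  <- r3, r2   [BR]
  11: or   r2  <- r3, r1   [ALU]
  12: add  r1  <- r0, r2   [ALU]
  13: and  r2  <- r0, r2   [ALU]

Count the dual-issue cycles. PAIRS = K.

PAIRS = 5

  cy0 -> i0 (st) no-port MEM/MEM
  cy1 -> i1+i2 (st;sub) dual
  cy2 -> i3+i4 (st;xor) dual
  cy3 -> i5 (st) no-port MEM/MUL
  cy4 -> i6 (mulh) RAW r4
  cy5 -> i7+i8 (and;st) dual
  cy6 -> i9+i10 (st;blt) dual
  cy7 -> i11 (or) RAW r2
  cy8 -> i12+i13 (add;and) dual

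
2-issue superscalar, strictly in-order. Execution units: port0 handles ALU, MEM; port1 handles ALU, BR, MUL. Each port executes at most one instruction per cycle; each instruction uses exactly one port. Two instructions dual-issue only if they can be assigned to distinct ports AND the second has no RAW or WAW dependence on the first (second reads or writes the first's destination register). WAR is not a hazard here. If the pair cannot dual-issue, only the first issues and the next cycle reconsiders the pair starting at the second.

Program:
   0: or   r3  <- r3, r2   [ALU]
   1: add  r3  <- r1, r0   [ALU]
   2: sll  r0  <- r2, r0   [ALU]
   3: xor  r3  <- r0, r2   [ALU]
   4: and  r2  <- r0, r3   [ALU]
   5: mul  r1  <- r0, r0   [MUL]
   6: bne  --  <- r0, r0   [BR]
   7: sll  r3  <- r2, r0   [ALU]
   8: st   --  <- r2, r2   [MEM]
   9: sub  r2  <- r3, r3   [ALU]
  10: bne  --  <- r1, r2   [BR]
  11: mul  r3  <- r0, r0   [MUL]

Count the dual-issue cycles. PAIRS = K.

PAIRS = 4

t=0 i0:or.ALU ; WAW r3
t=1 i1&i2:add.ALU;sll.ALU ; pair
t=2 i3:xor.ALU ; RAW r3
t=3 i4&i5:and.ALU;mul.MUL ; pair
t=4 i6&i7:bne.BR;sll.ALU ; pair
t=5 i8&i9:st.MEM;sub.ALU ; pair
t=6 i10:bne.BR ; no-port BR/MUL
t=7 i11:mul.MUL ; tail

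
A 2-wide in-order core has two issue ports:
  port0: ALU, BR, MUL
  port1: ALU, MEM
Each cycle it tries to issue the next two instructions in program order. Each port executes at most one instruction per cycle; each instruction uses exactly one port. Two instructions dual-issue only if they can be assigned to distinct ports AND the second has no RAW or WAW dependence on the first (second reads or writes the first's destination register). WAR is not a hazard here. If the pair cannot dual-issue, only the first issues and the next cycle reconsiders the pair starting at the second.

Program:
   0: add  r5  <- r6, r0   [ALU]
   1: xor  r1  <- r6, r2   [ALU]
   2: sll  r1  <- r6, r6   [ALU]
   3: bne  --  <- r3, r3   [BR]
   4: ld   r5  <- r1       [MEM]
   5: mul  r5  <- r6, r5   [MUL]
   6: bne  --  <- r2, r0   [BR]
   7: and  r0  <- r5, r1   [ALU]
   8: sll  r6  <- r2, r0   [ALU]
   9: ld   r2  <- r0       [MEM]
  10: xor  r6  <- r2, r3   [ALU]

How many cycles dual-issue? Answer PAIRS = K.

[0] i0+i1  add+xor  -- dual
[1] i2+i3  sll+bne  -- dual
[2] i4  ld  -- RAW+WAW r5
[3] i5  mul  -- no-port MUL/BR
[4] i6+i7  bne+and  -- dual
[5] i8+i9  sll+ld  -- dual
[6] i10  xor  -- tail

PAIRS = 4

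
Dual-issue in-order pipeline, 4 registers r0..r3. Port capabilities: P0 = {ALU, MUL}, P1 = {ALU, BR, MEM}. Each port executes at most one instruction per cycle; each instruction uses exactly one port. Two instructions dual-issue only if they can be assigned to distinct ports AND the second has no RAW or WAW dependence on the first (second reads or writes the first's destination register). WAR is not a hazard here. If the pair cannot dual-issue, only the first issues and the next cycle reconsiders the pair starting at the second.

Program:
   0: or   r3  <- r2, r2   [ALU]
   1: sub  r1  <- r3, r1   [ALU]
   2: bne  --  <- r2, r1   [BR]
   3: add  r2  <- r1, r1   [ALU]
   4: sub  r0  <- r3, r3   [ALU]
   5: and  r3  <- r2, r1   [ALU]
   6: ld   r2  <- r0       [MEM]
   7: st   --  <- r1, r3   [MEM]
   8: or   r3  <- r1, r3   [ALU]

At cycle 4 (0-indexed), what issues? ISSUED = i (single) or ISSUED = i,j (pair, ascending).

  cy0 -> i0 (or.ALU) RAW r3
  cy1 -> i1 (sub.ALU) RAW r1
  cy2 -> i2+i3 (bne.BR+add.ALU) pair
  cy3 -> i4+i5 (sub.ALU+and.ALU) pair
  cy4 -> i6 (ld.MEM) no-port MEM/MEM
  cy5 -> i7+i8 (st.MEM+or.ALU) pair

ISSUED = 6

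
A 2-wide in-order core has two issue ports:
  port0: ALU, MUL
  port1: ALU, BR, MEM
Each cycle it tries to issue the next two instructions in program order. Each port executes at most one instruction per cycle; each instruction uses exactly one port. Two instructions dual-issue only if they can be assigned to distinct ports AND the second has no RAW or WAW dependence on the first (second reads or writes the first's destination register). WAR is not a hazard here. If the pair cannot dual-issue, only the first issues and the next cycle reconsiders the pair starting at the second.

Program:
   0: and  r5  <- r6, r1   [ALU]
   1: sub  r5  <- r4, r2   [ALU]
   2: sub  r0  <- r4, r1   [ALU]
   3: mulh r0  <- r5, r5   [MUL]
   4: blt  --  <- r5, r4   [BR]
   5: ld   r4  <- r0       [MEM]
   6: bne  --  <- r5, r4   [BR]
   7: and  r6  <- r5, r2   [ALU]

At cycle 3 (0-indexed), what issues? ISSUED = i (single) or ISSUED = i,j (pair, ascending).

ISSUED = 5

[0] i0  and.ALU  -- WAW r5
[1] i1+i2  sub.ALU+sub.ALU  -- dual
[2] i3+i4  mulh.MUL+blt.BR  -- dual
[3] i5  ld.MEM  -- no-port MEM/BR
[4] i6+i7  bne.BR+and.ALU  -- dual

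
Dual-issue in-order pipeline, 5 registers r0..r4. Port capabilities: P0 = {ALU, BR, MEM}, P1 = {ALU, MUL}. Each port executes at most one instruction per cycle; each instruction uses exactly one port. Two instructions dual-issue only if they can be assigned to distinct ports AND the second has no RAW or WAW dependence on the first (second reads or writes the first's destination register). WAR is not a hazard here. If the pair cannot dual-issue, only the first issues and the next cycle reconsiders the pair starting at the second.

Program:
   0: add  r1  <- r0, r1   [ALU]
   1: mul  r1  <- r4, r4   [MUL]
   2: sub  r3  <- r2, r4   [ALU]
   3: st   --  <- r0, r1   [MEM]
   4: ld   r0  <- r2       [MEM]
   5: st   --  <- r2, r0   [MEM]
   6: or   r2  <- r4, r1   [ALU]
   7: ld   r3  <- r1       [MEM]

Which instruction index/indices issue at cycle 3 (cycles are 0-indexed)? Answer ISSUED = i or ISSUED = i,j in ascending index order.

c0: i0 add.ALU  WAW r1
c1: i1,i2 mul.MUL;sub.ALU  pair
c2: i3 st.MEM  no-port MEM/MEM
c3: i4 ld.MEM  no-port MEM/MEM
c4: i5,i6 st.MEM;or.ALU  pair
c5: i7 ld.MEM  tail

ISSUED = 4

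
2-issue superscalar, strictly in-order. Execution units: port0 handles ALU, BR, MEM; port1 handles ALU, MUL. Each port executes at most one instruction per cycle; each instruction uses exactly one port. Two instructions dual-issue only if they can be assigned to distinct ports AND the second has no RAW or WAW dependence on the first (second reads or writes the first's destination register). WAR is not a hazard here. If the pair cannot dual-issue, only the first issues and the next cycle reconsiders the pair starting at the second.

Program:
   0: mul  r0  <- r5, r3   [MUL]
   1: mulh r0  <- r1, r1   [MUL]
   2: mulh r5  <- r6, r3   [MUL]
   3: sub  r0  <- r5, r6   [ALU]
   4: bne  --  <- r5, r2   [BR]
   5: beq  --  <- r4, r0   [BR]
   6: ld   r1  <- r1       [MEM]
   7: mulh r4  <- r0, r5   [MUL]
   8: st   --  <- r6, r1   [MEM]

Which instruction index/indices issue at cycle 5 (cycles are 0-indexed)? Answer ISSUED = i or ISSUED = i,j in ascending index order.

ISSUED = 6,7

  cy0 -> i0 (mul.MUL) no-port MUL/MUL
  cy1 -> i1 (mulh.MUL) no-port MUL/MUL
  cy2 -> i2 (mulh.MUL) RAW r5
  cy3 -> i3/i4 (sub.ALU;bne.BR) dual
  cy4 -> i5 (beq.BR) no-port BR/MEM
  cy5 -> i6/i7 (ld.MEM;mulh.MUL) dual
  cy6 -> i8 (st.MEM) tail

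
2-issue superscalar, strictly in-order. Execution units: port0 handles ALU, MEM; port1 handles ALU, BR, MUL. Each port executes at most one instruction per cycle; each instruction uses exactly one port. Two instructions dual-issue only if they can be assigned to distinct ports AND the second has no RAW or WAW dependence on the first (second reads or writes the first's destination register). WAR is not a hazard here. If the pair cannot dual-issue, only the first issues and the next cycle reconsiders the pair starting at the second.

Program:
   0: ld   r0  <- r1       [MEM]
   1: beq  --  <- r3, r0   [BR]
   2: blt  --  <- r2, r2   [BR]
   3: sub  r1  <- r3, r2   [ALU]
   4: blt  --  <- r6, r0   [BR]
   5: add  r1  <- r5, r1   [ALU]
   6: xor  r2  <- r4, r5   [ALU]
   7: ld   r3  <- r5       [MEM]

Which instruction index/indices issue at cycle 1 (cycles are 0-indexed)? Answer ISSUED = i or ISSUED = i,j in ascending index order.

ISSUED = 1

c0: i0 ld.MEM  RAW r0
c1: i1 beq.BR  no-port BR/BR
c2: i2&i3 blt.BR/sub.ALU  pair
c3: i4&i5 blt.BR/add.ALU  pair
c4: i6&i7 xor.ALU/ld.MEM  pair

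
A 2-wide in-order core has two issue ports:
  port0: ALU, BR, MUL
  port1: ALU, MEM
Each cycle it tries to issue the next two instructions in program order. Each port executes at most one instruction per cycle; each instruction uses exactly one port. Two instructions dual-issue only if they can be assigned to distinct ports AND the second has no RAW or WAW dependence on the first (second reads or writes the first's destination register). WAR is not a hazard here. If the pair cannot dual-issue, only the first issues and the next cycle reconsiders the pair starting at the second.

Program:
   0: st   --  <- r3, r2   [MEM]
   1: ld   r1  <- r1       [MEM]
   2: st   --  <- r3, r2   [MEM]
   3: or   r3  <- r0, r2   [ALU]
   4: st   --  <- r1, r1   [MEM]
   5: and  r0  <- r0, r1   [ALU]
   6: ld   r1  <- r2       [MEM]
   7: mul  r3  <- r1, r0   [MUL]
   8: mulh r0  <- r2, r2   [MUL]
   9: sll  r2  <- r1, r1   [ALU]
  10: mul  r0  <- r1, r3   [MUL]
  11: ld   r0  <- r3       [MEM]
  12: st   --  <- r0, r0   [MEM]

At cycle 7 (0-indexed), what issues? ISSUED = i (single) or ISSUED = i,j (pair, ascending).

0. st.MEM @i0  | no-port MEM/MEM
1. ld.MEM @i1  | no-port MEM/MEM
2. st.MEM;or.ALU @i2/i3  | dual
3. st.MEM;and.ALU @i4/i5  | dual
4. ld.MEM @i6  | RAW r1
5. mul.MUL @i7  | no-port MUL/MUL
6. mulh.MUL;sll.ALU @i8/i9  | dual
7. mul.MUL @i10  | WAW r0
8. ld.MEM @i11  | no-port MEM/MEM
9. st.MEM @i12  | tail

ISSUED = 10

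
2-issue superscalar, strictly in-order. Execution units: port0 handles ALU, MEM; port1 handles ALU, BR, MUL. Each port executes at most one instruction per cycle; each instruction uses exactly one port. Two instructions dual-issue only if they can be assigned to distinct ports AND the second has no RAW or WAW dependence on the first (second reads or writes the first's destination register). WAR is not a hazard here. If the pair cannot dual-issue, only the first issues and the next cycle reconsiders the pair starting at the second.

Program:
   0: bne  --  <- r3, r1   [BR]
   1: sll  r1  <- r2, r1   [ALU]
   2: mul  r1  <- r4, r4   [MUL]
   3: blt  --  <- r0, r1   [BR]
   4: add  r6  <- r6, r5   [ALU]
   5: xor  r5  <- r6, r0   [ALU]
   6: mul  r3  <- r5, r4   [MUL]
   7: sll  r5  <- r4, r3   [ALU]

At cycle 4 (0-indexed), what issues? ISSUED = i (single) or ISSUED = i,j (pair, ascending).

  cy0 -> i0,i1 (bne;sll) 2-wide
  cy1 -> i2 (mul) no-port MUL/BR
  cy2 -> i3,i4 (blt;add) 2-wide
  cy3 -> i5 (xor) RAW r5
  cy4 -> i6 (mul) RAW r3
  cy5 -> i7 (sll) tail

ISSUED = 6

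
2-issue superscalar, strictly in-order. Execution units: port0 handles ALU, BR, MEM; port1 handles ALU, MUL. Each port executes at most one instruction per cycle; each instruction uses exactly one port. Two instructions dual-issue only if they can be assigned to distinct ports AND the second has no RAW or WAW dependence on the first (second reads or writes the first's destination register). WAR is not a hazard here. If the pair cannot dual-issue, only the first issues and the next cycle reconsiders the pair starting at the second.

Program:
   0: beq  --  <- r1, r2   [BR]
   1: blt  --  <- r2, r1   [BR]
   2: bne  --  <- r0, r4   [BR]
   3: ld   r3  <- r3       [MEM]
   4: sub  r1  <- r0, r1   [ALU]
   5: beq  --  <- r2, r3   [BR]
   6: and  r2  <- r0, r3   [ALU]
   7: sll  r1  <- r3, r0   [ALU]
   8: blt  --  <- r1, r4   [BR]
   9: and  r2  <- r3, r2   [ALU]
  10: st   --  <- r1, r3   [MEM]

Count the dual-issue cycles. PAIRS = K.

PAIRS = 3

[0] i0  beq  -- no-port BR/BR
[1] i1  blt  -- no-port BR/BR
[2] i2  bne  -- no-port BR/MEM
[3] i3,i4  ld sub  -- pair
[4] i5,i6  beq and  -- pair
[5] i7  sll  -- RAW r1
[6] i8,i9  blt and  -- pair
[7] i10  st  -- tail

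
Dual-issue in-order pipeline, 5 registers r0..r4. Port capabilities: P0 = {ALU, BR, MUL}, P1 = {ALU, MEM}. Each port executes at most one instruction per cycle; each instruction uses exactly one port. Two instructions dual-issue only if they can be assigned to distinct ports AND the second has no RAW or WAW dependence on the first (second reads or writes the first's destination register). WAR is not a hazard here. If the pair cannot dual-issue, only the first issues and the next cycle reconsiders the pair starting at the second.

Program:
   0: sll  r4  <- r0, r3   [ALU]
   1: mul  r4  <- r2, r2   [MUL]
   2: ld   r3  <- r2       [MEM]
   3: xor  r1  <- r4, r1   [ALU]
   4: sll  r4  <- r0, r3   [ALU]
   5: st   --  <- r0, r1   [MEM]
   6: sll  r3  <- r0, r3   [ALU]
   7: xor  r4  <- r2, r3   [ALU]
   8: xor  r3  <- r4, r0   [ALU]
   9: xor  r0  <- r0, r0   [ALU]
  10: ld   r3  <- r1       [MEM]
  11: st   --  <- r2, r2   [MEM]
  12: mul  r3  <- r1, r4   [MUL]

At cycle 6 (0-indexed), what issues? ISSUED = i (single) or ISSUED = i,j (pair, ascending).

ISSUED = 10

0. sll @i0  | WAW r4
1. mul ld @i1/i2  | dual
2. xor sll @i3/i4  | dual
3. st sll @i5/i6  | dual
4. xor @i7  | RAW r4
5. xor xor @i8/i9  | dual
6. ld @i10  | no-port MEM/MEM
7. st mul @i11/i12  | dual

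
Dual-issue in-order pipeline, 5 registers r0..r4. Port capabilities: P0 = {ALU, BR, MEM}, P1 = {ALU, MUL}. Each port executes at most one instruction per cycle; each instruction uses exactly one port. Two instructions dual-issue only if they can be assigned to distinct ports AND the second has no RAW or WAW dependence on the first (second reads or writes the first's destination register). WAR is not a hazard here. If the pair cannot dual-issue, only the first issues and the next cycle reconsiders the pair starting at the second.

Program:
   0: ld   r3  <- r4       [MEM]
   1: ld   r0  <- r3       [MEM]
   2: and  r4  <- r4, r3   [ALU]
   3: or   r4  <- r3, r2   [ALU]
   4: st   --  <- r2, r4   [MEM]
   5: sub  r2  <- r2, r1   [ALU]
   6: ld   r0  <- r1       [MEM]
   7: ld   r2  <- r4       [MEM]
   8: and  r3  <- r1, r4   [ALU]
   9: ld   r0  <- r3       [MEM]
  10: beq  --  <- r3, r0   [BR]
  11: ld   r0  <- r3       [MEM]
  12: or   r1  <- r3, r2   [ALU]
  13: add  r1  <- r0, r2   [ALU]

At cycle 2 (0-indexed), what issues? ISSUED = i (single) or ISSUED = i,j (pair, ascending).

t=0 i0:ld ; no-port MEM/MEM
t=1 i1+i2:ld and ; pair
t=2 i3:or ; RAW r4
t=3 i4+i5:st sub ; pair
t=4 i6:ld ; no-port MEM/MEM
t=5 i7+i8:ld and ; pair
t=6 i9:ld ; no-port MEM/BR
t=7 i10:beq ; no-port BR/MEM
t=8 i11+i12:ld or ; pair
t=9 i13:add ; tail

ISSUED = 3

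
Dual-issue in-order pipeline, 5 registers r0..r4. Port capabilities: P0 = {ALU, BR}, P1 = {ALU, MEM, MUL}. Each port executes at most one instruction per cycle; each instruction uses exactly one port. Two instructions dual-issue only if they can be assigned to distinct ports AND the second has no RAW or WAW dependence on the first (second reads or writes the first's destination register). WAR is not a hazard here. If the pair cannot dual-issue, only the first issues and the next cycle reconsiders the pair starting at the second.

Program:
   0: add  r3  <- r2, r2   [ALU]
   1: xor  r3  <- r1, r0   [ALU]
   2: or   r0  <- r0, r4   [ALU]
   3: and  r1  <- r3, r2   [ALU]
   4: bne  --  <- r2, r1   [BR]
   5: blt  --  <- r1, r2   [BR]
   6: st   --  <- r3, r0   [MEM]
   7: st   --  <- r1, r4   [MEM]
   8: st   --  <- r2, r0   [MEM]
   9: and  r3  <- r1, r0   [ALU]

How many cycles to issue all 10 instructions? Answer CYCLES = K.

CYCLES = 7

c0: i0 add  WAW r3
c1: i1+i2 xor/or  pair
c2: i3 and  RAW r1
c3: i4 bne  no-port BR/BR
c4: i5+i6 blt/st  pair
c5: i7 st  no-port MEM/MEM
c6: i8+i9 st/and  pair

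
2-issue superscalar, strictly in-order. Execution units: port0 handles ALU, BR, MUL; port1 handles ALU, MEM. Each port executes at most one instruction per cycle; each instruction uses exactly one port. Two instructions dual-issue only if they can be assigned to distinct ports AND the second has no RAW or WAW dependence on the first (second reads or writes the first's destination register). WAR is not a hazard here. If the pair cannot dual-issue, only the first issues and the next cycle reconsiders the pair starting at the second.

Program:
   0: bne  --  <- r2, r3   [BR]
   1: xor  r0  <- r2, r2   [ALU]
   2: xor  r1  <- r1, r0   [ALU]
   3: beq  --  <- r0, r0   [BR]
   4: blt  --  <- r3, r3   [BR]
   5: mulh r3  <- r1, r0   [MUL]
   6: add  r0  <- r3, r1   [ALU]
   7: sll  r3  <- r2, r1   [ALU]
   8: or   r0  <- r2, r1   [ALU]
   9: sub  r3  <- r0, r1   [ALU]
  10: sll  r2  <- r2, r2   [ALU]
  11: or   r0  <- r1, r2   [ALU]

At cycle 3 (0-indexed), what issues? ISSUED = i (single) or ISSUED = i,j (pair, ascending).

c0: i0/i1 bne.BR/xor.ALU  2-wide
c1: i2/i3 xor.ALU/beq.BR  2-wide
c2: i4 blt.BR  no-port BR/MUL
c3: i5 mulh.MUL  RAW r3
c4: i6/i7 add.ALU/sll.ALU  2-wide
c5: i8 or.ALU  RAW r0
c6: i9/i10 sub.ALU/sll.ALU  2-wide
c7: i11 or.ALU  tail

ISSUED = 5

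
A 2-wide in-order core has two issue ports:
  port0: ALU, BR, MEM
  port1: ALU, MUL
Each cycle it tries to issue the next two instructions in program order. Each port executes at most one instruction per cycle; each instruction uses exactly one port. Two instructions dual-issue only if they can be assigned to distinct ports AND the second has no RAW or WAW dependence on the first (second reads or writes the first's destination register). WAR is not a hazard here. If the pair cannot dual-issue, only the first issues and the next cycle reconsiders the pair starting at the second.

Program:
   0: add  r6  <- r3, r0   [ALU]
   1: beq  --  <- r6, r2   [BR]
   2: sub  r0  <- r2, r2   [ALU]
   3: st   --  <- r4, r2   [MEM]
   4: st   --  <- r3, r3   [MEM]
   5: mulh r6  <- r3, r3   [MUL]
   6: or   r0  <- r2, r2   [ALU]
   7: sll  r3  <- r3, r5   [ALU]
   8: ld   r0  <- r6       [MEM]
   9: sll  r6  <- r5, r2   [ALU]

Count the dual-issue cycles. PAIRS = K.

0. add @i0  | RAW r6
1. beq/sub @i1,i2  | pair
2. st @i3  | no-port MEM/MEM
3. st/mulh @i4,i5  | pair
4. or/sll @i6,i7  | pair
5. ld/sll @i8,i9  | pair

PAIRS = 4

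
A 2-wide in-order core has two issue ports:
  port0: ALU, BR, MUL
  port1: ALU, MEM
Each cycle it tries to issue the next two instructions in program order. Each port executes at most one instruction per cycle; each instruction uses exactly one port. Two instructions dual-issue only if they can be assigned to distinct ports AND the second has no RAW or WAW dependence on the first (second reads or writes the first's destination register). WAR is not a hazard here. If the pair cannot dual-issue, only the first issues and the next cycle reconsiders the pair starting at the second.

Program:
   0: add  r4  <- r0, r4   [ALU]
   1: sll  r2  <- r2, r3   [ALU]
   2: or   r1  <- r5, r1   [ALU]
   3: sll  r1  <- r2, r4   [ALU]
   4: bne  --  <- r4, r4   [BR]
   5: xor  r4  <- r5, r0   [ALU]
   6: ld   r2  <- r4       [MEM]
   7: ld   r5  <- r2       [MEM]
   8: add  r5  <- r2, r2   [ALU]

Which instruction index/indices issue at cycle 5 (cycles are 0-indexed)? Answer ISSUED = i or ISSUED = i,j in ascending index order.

t=0 i0/i1:add;sll ; 2-wide
t=1 i2:or ; WAW r1
t=2 i3/i4:sll;bne ; 2-wide
t=3 i5:xor ; RAW r4
t=4 i6:ld ; no-port MEM/MEM
t=5 i7:ld ; WAW r5
t=6 i8:add ; tail

ISSUED = 7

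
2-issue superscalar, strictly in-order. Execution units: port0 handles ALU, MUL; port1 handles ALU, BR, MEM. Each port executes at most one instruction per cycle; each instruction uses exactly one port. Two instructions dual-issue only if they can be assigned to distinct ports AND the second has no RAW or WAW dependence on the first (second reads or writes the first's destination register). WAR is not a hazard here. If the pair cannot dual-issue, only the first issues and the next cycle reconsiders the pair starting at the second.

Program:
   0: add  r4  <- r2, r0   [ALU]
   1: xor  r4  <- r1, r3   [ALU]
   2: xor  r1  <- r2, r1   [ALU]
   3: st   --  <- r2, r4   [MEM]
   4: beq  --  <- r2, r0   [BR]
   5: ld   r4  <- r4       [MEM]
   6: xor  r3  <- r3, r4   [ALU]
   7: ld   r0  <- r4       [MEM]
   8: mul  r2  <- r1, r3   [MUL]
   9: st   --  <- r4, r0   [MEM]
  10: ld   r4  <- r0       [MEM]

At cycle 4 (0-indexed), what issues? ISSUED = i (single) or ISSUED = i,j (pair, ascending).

ISSUED = 5

c0: i0 add.ALU  WAW r4
c1: i1,i2 xor.ALU+xor.ALU  2-wide
c2: i3 st.MEM  no-port MEM/BR
c3: i4 beq.BR  no-port BR/MEM
c4: i5 ld.MEM  RAW r4
c5: i6,i7 xor.ALU+ld.MEM  2-wide
c6: i8,i9 mul.MUL+st.MEM  2-wide
c7: i10 ld.MEM  tail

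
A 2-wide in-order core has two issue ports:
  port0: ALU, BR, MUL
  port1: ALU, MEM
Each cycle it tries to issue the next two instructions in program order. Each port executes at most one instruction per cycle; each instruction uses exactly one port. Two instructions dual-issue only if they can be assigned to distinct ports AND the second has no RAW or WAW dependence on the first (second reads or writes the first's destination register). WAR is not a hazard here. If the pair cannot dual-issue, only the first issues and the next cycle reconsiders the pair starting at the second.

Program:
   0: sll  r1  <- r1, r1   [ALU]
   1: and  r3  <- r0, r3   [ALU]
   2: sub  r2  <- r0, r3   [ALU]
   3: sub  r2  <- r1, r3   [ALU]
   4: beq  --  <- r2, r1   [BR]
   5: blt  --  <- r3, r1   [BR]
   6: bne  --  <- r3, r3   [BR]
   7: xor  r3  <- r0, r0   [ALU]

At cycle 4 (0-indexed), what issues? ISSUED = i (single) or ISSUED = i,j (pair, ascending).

  cy0 -> i0/i1 (sll.ALU/and.ALU) pair
  cy1 -> i2 (sub.ALU) WAW r2
  cy2 -> i3 (sub.ALU) RAW r2
  cy3 -> i4 (beq.BR) no-port BR/BR
  cy4 -> i5 (blt.BR) no-port BR/BR
  cy5 -> i6/i7 (bne.BR/xor.ALU) pair

ISSUED = 5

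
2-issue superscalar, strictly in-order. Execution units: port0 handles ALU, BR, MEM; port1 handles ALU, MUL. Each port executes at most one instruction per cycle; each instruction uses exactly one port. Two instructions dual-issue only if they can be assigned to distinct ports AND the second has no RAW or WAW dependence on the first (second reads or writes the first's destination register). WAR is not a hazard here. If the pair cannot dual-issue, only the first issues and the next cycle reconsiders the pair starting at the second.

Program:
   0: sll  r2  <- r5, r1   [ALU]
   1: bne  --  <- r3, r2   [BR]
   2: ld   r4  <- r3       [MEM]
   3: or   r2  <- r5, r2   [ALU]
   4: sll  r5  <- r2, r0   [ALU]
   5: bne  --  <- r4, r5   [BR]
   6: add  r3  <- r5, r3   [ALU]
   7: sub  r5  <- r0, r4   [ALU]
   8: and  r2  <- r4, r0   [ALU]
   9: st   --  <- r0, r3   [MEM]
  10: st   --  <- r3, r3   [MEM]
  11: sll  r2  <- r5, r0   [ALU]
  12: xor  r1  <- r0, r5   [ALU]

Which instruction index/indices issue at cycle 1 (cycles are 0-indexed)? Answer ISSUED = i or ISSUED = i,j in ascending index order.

0. sll.ALU @i0  | RAW r2
1. bne.BR @i1  | no-port BR/MEM
2. ld.MEM+or.ALU @i2+i3  | dual
3. sll.ALU @i4  | RAW r5
4. bne.BR+add.ALU @i5+i6  | dual
5. sub.ALU+and.ALU @i7+i8  | dual
6. st.MEM @i9  | no-port MEM/MEM
7. st.MEM+sll.ALU @i10+i11  | dual
8. xor.ALU @i12  | tail

ISSUED = 1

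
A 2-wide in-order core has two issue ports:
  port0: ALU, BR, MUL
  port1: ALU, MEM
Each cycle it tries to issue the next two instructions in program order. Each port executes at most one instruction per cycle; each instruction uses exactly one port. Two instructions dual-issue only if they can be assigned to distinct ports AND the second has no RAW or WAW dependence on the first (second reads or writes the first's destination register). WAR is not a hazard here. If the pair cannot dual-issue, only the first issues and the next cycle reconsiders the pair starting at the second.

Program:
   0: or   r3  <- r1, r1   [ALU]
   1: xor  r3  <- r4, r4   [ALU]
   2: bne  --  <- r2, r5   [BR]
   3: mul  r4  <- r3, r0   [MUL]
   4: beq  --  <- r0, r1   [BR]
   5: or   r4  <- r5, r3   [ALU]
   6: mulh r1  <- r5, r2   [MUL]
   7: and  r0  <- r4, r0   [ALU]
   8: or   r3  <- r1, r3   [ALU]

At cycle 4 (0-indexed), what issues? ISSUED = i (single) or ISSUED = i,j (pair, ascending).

ISSUED = 6,7

t=0 i0:or ; WAW r3
t=1 i1/i2:xor bne ; 2-wide
t=2 i3:mul ; no-port MUL/BR
t=3 i4/i5:beq or ; 2-wide
t=4 i6/i7:mulh and ; 2-wide
t=5 i8:or ; tail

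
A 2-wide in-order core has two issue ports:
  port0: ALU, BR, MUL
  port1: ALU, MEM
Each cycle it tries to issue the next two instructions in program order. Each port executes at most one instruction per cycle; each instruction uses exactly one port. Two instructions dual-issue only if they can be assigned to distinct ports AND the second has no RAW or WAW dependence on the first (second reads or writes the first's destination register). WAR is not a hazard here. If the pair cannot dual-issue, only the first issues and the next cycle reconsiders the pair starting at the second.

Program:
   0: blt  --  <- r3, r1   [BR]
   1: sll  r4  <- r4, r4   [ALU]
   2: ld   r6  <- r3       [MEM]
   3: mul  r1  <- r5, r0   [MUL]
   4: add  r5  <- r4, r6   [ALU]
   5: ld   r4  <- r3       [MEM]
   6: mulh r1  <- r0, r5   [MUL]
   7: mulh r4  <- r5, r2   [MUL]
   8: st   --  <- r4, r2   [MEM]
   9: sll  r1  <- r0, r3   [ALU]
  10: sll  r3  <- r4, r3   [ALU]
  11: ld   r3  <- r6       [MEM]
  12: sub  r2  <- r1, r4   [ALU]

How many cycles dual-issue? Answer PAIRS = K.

c0: i0&i1 blt.BR/sll.ALU  2-wide
c1: i2&i3 ld.MEM/mul.MUL  2-wide
c2: i4&i5 add.ALU/ld.MEM  2-wide
c3: i6 mulh.MUL  no-port MUL/MUL
c4: i7 mulh.MUL  RAW r4
c5: i8&i9 st.MEM/sll.ALU  2-wide
c6: i10 sll.ALU  WAW r3
c7: i11&i12 ld.MEM/sub.ALU  2-wide

PAIRS = 5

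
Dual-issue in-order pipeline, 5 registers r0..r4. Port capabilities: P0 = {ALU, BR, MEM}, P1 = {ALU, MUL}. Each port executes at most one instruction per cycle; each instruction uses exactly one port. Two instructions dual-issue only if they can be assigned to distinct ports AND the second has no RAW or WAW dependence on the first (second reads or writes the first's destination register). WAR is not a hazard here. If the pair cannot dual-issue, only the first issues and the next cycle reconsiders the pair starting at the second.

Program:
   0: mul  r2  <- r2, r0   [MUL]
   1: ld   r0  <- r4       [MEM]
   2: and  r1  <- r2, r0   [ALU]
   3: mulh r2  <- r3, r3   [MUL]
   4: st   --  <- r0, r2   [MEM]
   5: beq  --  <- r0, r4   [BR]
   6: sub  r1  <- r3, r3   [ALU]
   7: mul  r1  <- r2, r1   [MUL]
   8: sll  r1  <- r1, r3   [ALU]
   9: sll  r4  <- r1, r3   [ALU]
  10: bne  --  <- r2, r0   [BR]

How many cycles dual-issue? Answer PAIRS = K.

PAIRS = 4

c0: i0,i1 mul;ld  pair
c1: i2,i3 and;mulh  pair
c2: i4 st  no-port MEM/BR
c3: i5,i6 beq;sub  pair
c4: i7 mul  RAW+WAW r1
c5: i8 sll  RAW r1
c6: i9,i10 sll;bne  pair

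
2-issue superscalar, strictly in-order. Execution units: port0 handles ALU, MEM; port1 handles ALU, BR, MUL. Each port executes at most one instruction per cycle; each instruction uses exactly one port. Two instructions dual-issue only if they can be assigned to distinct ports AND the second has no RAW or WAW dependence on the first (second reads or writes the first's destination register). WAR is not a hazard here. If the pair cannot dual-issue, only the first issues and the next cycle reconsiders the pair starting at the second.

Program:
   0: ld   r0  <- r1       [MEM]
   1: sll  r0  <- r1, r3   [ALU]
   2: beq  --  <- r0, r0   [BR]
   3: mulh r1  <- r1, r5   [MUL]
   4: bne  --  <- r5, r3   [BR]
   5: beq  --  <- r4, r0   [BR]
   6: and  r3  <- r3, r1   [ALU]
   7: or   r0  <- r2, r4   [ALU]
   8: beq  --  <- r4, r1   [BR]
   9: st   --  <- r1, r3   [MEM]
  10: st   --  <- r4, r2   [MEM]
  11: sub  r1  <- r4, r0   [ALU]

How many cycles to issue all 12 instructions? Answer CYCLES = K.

#0 head=0: ld.MEM i0 WAW r0
#1 head=1: sll.ALU i1 RAW r0
#2 head=2: beq.BR i2 no-port BR/MUL
#3 head=3: mulh.MUL i3 no-port MUL/BR
#4 head=4: bne.BR i4 no-port BR/BR
#5 head=5: beq.BR;and.ALU i5/i6 pair
#6 head=7: or.ALU;beq.BR i7/i8 pair
#7 head=9: st.MEM i9 no-port MEM/MEM
#8 head=10: st.MEM;sub.ALU i10/i11 pair

CYCLES = 9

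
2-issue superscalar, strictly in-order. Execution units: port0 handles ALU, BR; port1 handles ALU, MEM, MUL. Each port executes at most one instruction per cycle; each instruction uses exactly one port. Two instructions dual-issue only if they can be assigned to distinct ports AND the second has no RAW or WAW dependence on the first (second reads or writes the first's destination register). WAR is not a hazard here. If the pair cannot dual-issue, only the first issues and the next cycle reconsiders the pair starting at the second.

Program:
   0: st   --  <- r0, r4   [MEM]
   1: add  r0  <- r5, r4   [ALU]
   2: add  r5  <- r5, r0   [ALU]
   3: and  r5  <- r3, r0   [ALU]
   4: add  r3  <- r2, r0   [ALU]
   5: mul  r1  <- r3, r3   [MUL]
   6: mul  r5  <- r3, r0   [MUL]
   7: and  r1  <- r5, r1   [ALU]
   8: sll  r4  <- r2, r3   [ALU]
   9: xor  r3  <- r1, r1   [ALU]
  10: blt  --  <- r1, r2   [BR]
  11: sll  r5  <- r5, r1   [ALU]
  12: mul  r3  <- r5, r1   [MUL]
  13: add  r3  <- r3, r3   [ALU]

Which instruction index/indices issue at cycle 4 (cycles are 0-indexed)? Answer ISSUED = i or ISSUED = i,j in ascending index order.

ISSUED = 6

c0: i0,i1 st;add  2-wide
c1: i2 add  WAW r5
c2: i3,i4 and;add  2-wide
c3: i5 mul  no-port MUL/MUL
c4: i6 mul  RAW r5
c5: i7,i8 and;sll  2-wide
c6: i9,i10 xor;blt  2-wide
c7: i11 sll  RAW r5
c8: i12 mul  RAW+WAW r3
c9: i13 add  tail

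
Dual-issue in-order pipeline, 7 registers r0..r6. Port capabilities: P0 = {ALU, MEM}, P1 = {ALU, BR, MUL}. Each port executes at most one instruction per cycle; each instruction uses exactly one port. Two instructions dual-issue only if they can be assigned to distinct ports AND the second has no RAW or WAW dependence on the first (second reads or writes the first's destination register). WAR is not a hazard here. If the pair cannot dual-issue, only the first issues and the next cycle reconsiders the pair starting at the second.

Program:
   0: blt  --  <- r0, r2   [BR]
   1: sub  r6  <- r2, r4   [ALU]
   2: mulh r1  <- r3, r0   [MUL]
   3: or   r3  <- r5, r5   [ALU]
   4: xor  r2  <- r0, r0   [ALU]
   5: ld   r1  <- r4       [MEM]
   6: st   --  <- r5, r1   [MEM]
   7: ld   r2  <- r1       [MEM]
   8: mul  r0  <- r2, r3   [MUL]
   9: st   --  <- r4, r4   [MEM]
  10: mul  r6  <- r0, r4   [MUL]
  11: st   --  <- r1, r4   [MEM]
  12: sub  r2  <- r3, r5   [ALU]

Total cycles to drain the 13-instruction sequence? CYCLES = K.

  cy0 -> i0/i1 (blt sub) dual
  cy1 -> i2/i3 (mulh or) dual
  cy2 -> i4/i5 (xor ld) dual
  cy3 -> i6 (st) no-port MEM/MEM
  cy4 -> i7 (ld) RAW r2
  cy5 -> i8/i9 (mul st) dual
  cy6 -> i10/i11 (mul st) dual
  cy7 -> i12 (sub) tail

CYCLES = 8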